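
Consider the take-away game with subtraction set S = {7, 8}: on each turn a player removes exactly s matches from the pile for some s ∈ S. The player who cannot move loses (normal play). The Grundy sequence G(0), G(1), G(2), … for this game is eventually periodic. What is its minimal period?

15

n :  0  1  2  3  4  5  6  7  8  9 10 11 12 13 14 15 16 17 18 19 20 21 22 23 24 25 26 27 28 29 30 31
G :  0  0  0  0  0  0  0  1  1  1  1  1  1  1  2  0  0  0  0  0  0  0  1  1  1  1  1  1  1  2  0  0
G(n+15) = G(n) holds for n = 0,…,7 (a full window of length max(S) = 8), so the sequence is purely periodic with period 15.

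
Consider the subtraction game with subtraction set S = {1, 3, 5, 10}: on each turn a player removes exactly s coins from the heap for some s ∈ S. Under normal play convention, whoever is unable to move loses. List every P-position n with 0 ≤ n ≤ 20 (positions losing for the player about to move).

G(0) = 0
G(1) = mex{0} = 1
G(2) = mex{1} = 0
G(3) = mex{0,0} = 1
G(4) = mex{1,1} = 0
G(5) = mex{0,0,0} = 1
G(6) = mex{1,1,1} = 0
G(7) = mex{0,0,0} = 1
G(8) = mex{1,1,1} = 0
G(9) = mex{0,0,0} = 1
G(10) = mex{1,1,1,0} = 2
G(11) = mex{2,0,0,1} = 3
G(12) = mex{3,1,1,0} = 2
G(13) = mex{2,2,0,1} = 3
G(14) = mex{3,3,1,0} = 2
G(15) = mex{2,2,2,1} = 0
G(16) = mex{0,3,3,0} = 1
G(17) = mex{1,2,2,1} = 0
G(18) = mex{0,0,3,0} = 1
G(19) = mex{1,1,2,1} = 0
G(20) = mex{0,0,0,2} = 1
P-positions are exactly the n with G(n) = 0.

0, 2, 4, 6, 8, 15, 17, 19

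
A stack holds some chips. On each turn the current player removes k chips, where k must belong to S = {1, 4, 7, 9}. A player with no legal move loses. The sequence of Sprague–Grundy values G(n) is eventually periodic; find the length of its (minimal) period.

n :  0  1  2  3  4  5  6  7  8  9 10 11 12 13 14 15 16 17 18
G :  0  1  0  1  2  0  1  2  0  1  0  1  2  0  1  2  0  1  0
G(n+8) = G(n) holds for n = 0,…,8 (a full window of length max(S) = 9), so the sequence is purely periodic with period 8.

8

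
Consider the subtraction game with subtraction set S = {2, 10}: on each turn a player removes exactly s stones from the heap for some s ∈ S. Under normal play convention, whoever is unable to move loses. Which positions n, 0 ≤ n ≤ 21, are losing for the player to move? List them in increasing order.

G(0) = 0
G(1) = mex{} = 0
G(2) = mex{0} = 1
G(3) = mex{0} = 1
G(4) = mex{1} = 0
G(5) = mex{1} = 0
G(6) = mex{0} = 1
G(7) = mex{0} = 1
G(8) = mex{1} = 0
G(9) = mex{1} = 0
G(10) = mex{0,0} = 1
G(11) = mex{0,0} = 1
G(12) = mex{1,1} = 0
G(13) = mex{1,1} = 0
G(14) = mex{0,0} = 1
G(15) = mex{0,0} = 1
G(16) = mex{1,1} = 0
G(17) = mex{1,1} = 0
G(18) = mex{0,0} = 1
G(19) = mex{0,0} = 1
G(20) = mex{1,1} = 0
G(21) = mex{1,1} = 0
P-positions are exactly the n with G(n) = 0.

0, 1, 4, 5, 8, 9, 12, 13, 16, 17, 20, 21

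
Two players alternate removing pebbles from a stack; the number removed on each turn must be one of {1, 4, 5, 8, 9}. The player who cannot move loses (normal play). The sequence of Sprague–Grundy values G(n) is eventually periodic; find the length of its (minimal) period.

n :  0  1  2  3  4  5  6  7  8  9 10 11 12 13 14 15 16 17 18 19 20 21 22 23 24 25
G :  0  1  0  1  2  3  2  3  4  5  4  5  0  1  0  1  2  3  2  3  4  5  4  5  0  1
G(n+12) = G(n) holds for n = 0,…,8 (a full window of length max(S) = 9), so the sequence is purely periodic with period 12.

12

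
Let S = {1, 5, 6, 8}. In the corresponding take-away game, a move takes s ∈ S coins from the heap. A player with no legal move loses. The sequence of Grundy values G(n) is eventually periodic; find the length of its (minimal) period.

G(0) = 0
G(1) = mex{0} = 1
G(2) = mex{1} = 0
G(3) = mex{0} = 1
G(4) = mex{1} = 0
G(5) = mex{0,0} = 1
G(6) = mex{1,1,0} = 2
G(7) = mex{2,0,1} = 3
G(8) = mex{3,1,0,0} = 2
G(9) = mex{2,0,1,1} = 3
G(10) = mex{3,1,0,0} = 2
G(11) = mex{2,2,1,1} = 0
G(12) = mex{0,3,2,0} = 1
G(13) = mex{1,2,3,1} = 0
G(14) = mex{0,3,2,2} = 1
G(15) = mex{1,2,3,3} = 0
G(16) = mex{0,0,2,2} = 1
G(17) = mex{1,1,0,3} = 2
G(18) = mex{2,0,1,2} = 3
G(19) = mex{3,1,0,0} = 2
G(20) = mex{2,0,1,1} = 3
G(21) = mex{3,1,0,0} = 2
G(22) = mex{2,2,1,1} = 0
G(23) = mex{0,3,2,0} = 1
G(n+11) = G(n) holds for n = 0,…,7 (a full window of length max(S) = 8), so the sequence is purely periodic with period 11.

11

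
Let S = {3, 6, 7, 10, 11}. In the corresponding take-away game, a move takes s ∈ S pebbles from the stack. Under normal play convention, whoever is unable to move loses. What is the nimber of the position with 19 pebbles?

G(0) = 0
G(1) = mex{} = 0
G(2) = mex{} = 0
G(3) = mex{0} = 1
G(4) = mex{0} = 1
G(5) = mex{0} = 1
G(6) = mex{1,0} = 2
G(7) = mex{1,0,0} = 2
G(8) = mex{1,0,0} = 2
G(9) = mex{2,1,0} = 3
G(10) = mex{2,1,1,0} = 3
G(11) = mex{2,1,1,0,0} = 3
G(12) = mex{3,2,1,0,0} = 4
G(13) = mex{3,2,2,1,0} = 4
G(14) = mex{3,2,2,1,1} = 0
G(15) = mex{4,3,2,1,1} = 0
G(16) = mex{4,3,3,2,1} = 0
G(17) = mex{0,3,3,2,2} = 1
G(18) = mex{0,4,3,2,2} = 1
G(19) = mex{0,4,4,3,2} = 1

1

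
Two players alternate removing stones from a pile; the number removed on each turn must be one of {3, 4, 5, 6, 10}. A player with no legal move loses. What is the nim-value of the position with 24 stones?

2

G(0) = 0
G(1) = mex{} = 0
G(2) = mex{} = 0
G(3) = mex{0} = 1
G(4) = mex{0,0} = 1
G(5) = mex{0,0,0} = 1
G(6) = mex{1,0,0,0} = 2
G(7) = mex{1,1,0,0} = 2
G(8) = mex{1,1,1,0} = 2
G(9) = mex{2,1,1,1} = 0
G(10) = mex{2,2,1,1,0} = 3
G(11) = mex{2,2,2,1,0} = 3
G(12) = mex{0,2,2,2,0} = 1
G(13) = mex{3,0,2,2,1} = 4
G(14) = mex{3,3,0,2,1} = 4
G(15) = mex{1,3,3,0,1} = 2
G(16) = mex{4,1,3,3,2} = 0
G(17) = mex{4,4,1,3,2} = 0
G(18) = mex{2,4,4,1,2} = 0
G(19) = mex{0,2,4,4,0} = 1
G(20) = mex{0,0,2,4,3} = 1
G(21) = mex{0,0,0,2,3} = 1
G(22) = mex{1,0,0,0,1} = 2
G(23) = mex{1,1,0,0,4} = 2
G(24) = mex{1,1,1,0,4} = 2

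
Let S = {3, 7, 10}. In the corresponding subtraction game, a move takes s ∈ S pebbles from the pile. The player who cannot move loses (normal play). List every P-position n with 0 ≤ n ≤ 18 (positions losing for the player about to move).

0, 1, 2, 6, 14, 15

G(0) = 0
G(1) = mex{} = 0
G(2) = mex{} = 0
G(3) = mex{0} = 1
G(4) = mex{0} = 1
G(5) = mex{0} = 1
G(6) = mex{1} = 0
G(7) = mex{1,0} = 2
G(8) = mex{1,0} = 2
G(9) = mex{0,0} = 1
G(10) = mex{2,1,0} = 3
G(11) = mex{2,1,0} = 3
G(12) = mex{1,1,0} = 2
G(13) = mex{3,0,1} = 2
G(14) = mex{3,2,1} = 0
G(15) = mex{2,2,1} = 0
G(16) = mex{2,1,0} = 3
G(17) = mex{0,3,2} = 1
G(18) = mex{0,3,2} = 1
P-positions are exactly the n with G(n) = 0.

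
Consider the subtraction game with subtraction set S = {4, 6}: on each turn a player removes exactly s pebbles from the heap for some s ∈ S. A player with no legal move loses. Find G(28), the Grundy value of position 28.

G(0) = 0
G(1) = mex{} = 0
G(2) = mex{} = 0
G(3) = mex{} = 0
G(4) = mex{0} = 1
G(5) = mex{0} = 1
G(6) = mex{0,0} = 1
G(7) = mex{0,0} = 1
G(8) = mex{1,0} = 2
G(9) = mex{1,0} = 2
G(10) = mex{1,1} = 0
G(11) = mex{1,1} = 0
G(12) = mex{2,1} = 0
G(13) = mex{2,1} = 0
G(14) = mex{0,2} = 1
G(15) = mex{0,2} = 1
G(16) = mex{0,0} = 1
G(17) = mex{0,0} = 1
G(18) = mex{1,0} = 2
G(19) = mex{1,0} = 2
G(20) = mex{1,1} = 0
G(21) = mex{1,1} = 0
G(22) = mex{2,1} = 0
G(23) = mex{2,1} = 0
G(24) = mex{0,2} = 1
G(25) = mex{0,2} = 1
G(26) = mex{0,0} = 1
G(27) = mex{0,0} = 1
G(28) = mex{1,0} = 2

2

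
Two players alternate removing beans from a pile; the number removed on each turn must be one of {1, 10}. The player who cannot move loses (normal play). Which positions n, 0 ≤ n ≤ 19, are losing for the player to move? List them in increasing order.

0, 2, 4, 6, 8, 11, 13, 15, 17, 19

n :  0  1  2  3  4  5  6  7  8  9 10 11 12 13 14 15 16 17 18 19
G :  0  1  0  1  0  1  0  1  0  1  2  0  1  0  1  0  1  0  1  0
P-positions are exactly the n with G(n) = 0.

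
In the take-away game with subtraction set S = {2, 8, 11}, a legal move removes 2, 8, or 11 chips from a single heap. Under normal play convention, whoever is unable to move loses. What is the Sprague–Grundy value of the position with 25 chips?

G(0) = 0
G(1) = mex{} = 0
G(2) = mex{0} = 1
G(3) = mex{0} = 1
G(4) = mex{1} = 0
G(5) = mex{1} = 0
G(6) = mex{0} = 1
G(7) = mex{0} = 1
G(8) = mex{1,0} = 2
G(9) = mex{1,0} = 2
G(10) = mex{2,1} = 0
G(11) = mex{2,1,0} = 3
G(12) = mex{0,0,0} = 1
G(13) = mex{3,0,1} = 2
G(14) = mex{1,1,1} = 0
G(15) = mex{2,1,0} = 3
G(16) = mex{0,2,0} = 1
G(17) = mex{3,2,1} = 0
G(18) = mex{1,0,1} = 2
G(19) = mex{0,3,2} = 1
G(20) = mex{2,1,2} = 0
G(21) = mex{1,2,0} = 3
G(22) = mex{0,0,3} = 1
G(23) = mex{3,3,1} = 0
G(24) = mex{1,1,2} = 0
G(25) = mex{0,0,0} = 1

1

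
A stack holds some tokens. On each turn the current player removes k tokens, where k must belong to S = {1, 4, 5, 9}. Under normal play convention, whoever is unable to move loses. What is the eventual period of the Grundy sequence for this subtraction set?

8

G(0) = 0
G(1) = mex{0} = 1
G(2) = mex{1} = 0
G(3) = mex{0} = 1
G(4) = mex{1,0} = 2
G(5) = mex{2,1,0} = 3
G(6) = mex{3,0,1} = 2
G(7) = mex{2,1,0} = 3
G(8) = mex{3,2,1} = 0
G(9) = mex{0,3,2,0} = 1
G(10) = mex{1,2,3,1} = 0
G(11) = mex{0,3,2,0} = 1
G(12) = mex{1,0,3,1} = 2
G(13) = mex{2,1,0,2} = 3
G(14) = mex{3,0,1,3} = 2
G(15) = mex{2,1,0,2} = 3
G(16) = mex{3,2,1,3} = 0
G(17) = mex{0,3,2,0} = 1
G(18) = mex{1,2,3,1} = 0
G(n+8) = G(n) holds for n = 0,…,8 (a full window of length max(S) = 9), so the sequence is purely periodic with period 8.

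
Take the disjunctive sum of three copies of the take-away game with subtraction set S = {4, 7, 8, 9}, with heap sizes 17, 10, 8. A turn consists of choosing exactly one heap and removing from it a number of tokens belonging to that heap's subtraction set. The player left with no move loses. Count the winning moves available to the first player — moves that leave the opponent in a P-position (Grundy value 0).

All heaps use S = {4, 7, 8, 9}:
n :  0  1  2  3  4  5  6  7  8  9 10 11 12 13 14 15 16 17
G :  0  0  0  0  1  1  1  1  2  2  2  2  3  0  0  0  0  1
Heap A: G(17) = 1.
Heap B: G(10) = 2.
Heap C: G(8) = 2.
Combined Grundy value = 1 ⊕ 2 ⊕ 2 = 1.
A winning move leaves total XOR = 0, i.e. changes one component's Grundy value g to g ⊕ X where X is the current total.
Heap A: need g' = 1⊕1 = 0. Options: 17−4→G=0, 17−7→G=2, 17−8→G=2, 17−9→G=2. Hits: 1.
Heap B: need g' = 2⊕1 = 3. Options: 10−4→G=1, 10−7→G=0, 10−8→G=0, 10−9→G=0. Hits: 0.
Heap C: need g' = 2⊕1 = 3. Options: 8−4→G=1, 8−7→G=0, 8−8→G=0. Hits: 0.

1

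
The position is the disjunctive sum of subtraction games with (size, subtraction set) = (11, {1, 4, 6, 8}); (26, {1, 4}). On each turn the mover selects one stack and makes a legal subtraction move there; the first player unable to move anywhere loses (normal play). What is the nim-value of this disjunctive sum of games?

Stack A, S = {1, 4, 6, 8}:
n :  0  1  2  3  4  5  6  7  8  9 10 11
G :  0  1  0  1  2  0  1  0  1  2  3  2
G_A(11) = 2.
Stack B, S = {1, 4}:
G(0) = 0
G(1) = mex{0} = 1
G(2) = mex{1} = 0
G(3) = mex{0} = 1
G(4) = mex{1,0} = 2
G(5) = mex{2,1} = 0
G(6) = mex{0,0} = 1
G(7) = mex{1,1} = 0
G(8) = mex{0,2} = 1
G(9) = mex{1,0} = 2
G(10) = mex{2,1} = 0
G(11) = mex{0,0} = 1
G(12) = mex{1,1} = 0
G(13) = mex{0,2} = 1
G(14) = mex{1,0} = 2
G(15) = mex{2,1} = 0
G(16) = mex{0,0} = 1
G(17) = mex{1,1} = 0
G(18) = mex{0,2} = 1
G(19) = mex{1,0} = 2
G(20) = mex{2,1} = 0
G(21) = mex{0,0} = 1
G(22) = mex{1,1} = 0
G(23) = mex{0,2} = 1
G(24) = mex{1,0} = 2
G(25) = mex{2,1} = 0
G(26) = mex{0,0} = 1
G_B(26) = 1.
Combined Grundy value = 2 ⊕ 1 = 3.

3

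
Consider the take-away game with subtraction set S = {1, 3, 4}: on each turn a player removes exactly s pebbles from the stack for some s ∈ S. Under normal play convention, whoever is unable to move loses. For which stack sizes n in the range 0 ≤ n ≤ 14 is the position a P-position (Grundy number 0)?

0, 2, 7, 9, 14

G(0) = 0
G(1) = mex{0} = 1
G(2) = mex{1} = 0
G(3) = mex{0,0} = 1
G(4) = mex{1,1,0} = 2
G(5) = mex{2,0,1} = 3
G(6) = mex{3,1,0} = 2
G(7) = mex{2,2,1} = 0
G(8) = mex{0,3,2} = 1
G(9) = mex{1,2,3} = 0
G(10) = mex{0,0,2} = 1
G(11) = mex{1,1,0} = 2
G(12) = mex{2,0,1} = 3
G(13) = mex{3,1,0} = 2
G(14) = mex{2,2,1} = 0
P-positions are exactly the n with G(n) = 0.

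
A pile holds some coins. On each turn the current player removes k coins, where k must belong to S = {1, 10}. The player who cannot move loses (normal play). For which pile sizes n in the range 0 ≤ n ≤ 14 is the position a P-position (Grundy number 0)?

n :  0  1  2  3  4  5  6  7  8  9 10 11 12 13 14
G :  0  1  0  1  0  1  0  1  0  1  2  0  1  0  1
P-positions are exactly the n with G(n) = 0.

0, 2, 4, 6, 8, 11, 13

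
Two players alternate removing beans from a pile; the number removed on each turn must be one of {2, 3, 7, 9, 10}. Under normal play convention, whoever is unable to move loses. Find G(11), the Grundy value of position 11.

G(0) = 0
G(1) = mex{} = 0
G(2) = mex{0} = 1
G(3) = mex{0,0} = 1
G(4) = mex{1,0} = 2
G(5) = mex{1,1} = 0
G(6) = mex{2,1} = 0
G(7) = mex{0,2,0} = 1
G(8) = mex{0,0,0} = 1
G(9) = mex{1,0,1,0} = 2
G(10) = mex{1,1,1,0,0} = 2
G(11) = mex{2,1,2,1,0} = 3

3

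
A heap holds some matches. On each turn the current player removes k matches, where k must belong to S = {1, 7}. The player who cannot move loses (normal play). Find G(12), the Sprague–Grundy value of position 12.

0

n :  0  1  2  3  4  5  6  7  8  9 10 11 12
G :  0  1  0  1  0  1  0  1  0  1  0  1  0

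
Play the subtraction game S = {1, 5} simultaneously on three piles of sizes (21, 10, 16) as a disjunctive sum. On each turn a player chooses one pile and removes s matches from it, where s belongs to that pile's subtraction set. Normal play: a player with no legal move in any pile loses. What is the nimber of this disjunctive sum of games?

1

All piles use S = {1, 5}:
n :  0  1  2  3  4  5  6  7  8  9 10 11 12 13 14 15 16 17 18 19 20 21
G :  0  1  0  1  0  1  0  1  0  1  0  1  0  1  0  1  0  1  0  1  0  1
Pile A: G(21) = 1.
Pile B: G(10) = 0.
Pile C: G(16) = 0.
Combined Grundy value = 1 ⊕ 0 ⊕ 0 = 1.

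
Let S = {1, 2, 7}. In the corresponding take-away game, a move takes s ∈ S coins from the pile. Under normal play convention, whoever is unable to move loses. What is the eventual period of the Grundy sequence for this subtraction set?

3

G(0) = 0
G(1) = mex{0} = 1
G(2) = mex{1,0} = 2
G(3) = mex{2,1} = 0
G(4) = mex{0,2} = 1
G(5) = mex{1,0} = 2
G(6) = mex{2,1} = 0
G(7) = mex{0,2,0} = 1
G(8) = mex{1,0,1} = 2
G(9) = mex{2,1,2} = 0
G(10) = mex{0,2,0} = 1
G(11) = mex{1,0,1} = 2
G(12) = mex{2,1,2} = 0
G(13) = mex{0,2,0} = 1
G(14) = mex{1,0,1} = 2
G(n+3) = G(n) holds for n = 0,…,6 (a full window of length max(S) = 7), so the sequence is purely periodic with period 3.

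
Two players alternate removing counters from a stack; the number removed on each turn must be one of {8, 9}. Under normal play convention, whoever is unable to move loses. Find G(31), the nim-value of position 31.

G(0) = 0
G(1) = mex{} = 0
G(2) = mex{} = 0
G(3) = mex{} = 0
G(4) = mex{} = 0
G(5) = mex{} = 0
G(6) = mex{} = 0
G(7) = mex{} = 0
G(8) = mex{0} = 1
G(9) = mex{0,0} = 1
G(10) = mex{0,0} = 1
G(11) = mex{0,0} = 1
G(12) = mex{0,0} = 1
G(13) = mex{0,0} = 1
G(14) = mex{0,0} = 1
G(15) = mex{0,0} = 1
G(16) = mex{1,0} = 2
G(17) = mex{1,1} = 0
G(18) = mex{1,1} = 0
G(19) = mex{1,1} = 0
G(20) = mex{1,1} = 0
G(21) = mex{1,1} = 0
G(22) = mex{1,1} = 0
G(23) = mex{1,1} = 0
G(24) = mex{2,1} = 0
G(25) = mex{0,2} = 1
G(26) = mex{0,0} = 1
G(27) = mex{0,0} = 1
G(28) = mex{0,0} = 1
G(29) = mex{0,0} = 1
G(30) = mex{0,0} = 1
G(31) = mex{0,0} = 1

1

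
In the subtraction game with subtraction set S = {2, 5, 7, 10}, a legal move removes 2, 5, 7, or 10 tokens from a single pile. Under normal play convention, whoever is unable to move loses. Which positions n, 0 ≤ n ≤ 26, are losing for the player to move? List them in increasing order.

n :  0  1  2  3  4  5  6  7  8  9 10 11 12 13 14 15 16 17 18 19 20 21 22 23 24 25 26
G :  0  0  1  1  0  2  1  3  2  2  3  3  0  0  1  1  0  2  1  3  2  2  3  3  0  0  1
P-positions are exactly the n with G(n) = 0.

0, 1, 4, 12, 13, 16, 24, 25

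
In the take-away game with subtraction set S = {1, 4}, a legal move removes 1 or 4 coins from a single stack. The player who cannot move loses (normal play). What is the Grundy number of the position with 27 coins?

n :  0  1  2  3  4  5  6  7  8  9 10 11 12 13 14 15 16 17 18 19 20 21 22 23 24 25 26 27
G :  0  1  0  1  2  0  1  0  1  2  0  1  0  1  2  0  1  0  1  2  0  1  0  1  2  0  1  0

0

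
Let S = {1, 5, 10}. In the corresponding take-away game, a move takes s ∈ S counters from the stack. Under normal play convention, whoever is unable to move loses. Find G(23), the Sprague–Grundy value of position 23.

G(0) = 0
G(1) = mex{0} = 1
G(2) = mex{1} = 0
G(3) = mex{0} = 1
G(4) = mex{1} = 0
G(5) = mex{0,0} = 1
G(6) = mex{1,1} = 0
G(7) = mex{0,0} = 1
G(8) = mex{1,1} = 0
G(9) = mex{0,0} = 1
G(10) = mex{1,1,0} = 2
G(11) = mex{2,0,1} = 3
G(12) = mex{3,1,0} = 2
G(13) = mex{2,0,1} = 3
G(14) = mex{3,1,0} = 2
G(15) = mex{2,2,1} = 0
G(16) = mex{0,3,0} = 1
G(17) = mex{1,2,1} = 0
G(18) = mex{0,3,0} = 1
G(19) = mex{1,2,1} = 0
G(20) = mex{0,0,2} = 1
G(21) = mex{1,1,3} = 0
G(22) = mex{0,0,2} = 1
G(23) = mex{1,1,3} = 0

0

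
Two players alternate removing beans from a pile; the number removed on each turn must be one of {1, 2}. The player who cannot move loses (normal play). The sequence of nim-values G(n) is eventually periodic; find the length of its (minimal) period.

3

G(0) = 0
G(1) = mex{0} = 1
G(2) = mex{1,0} = 2
G(3) = mex{2,1} = 0
G(4) = mex{0,2} = 1
G(5) = mex{1,0} = 2
G(6) = mex{2,1} = 0
G(7) = mex{0,2} = 1
G(8) = mex{1,0} = 2
G(9) = mex{2,1} = 0
G(10) = mex{0,2} = 1
G(11) = mex{1,0} = 2
G(12) = mex{2,1} = 0
G(13) = mex{0,2} = 1
G(14) = mex{1,0} = 2
G(n+3) = G(n) holds for n = 0,…,1 (a full window of length max(S) = 2), so the sequence is purely periodic with period 3.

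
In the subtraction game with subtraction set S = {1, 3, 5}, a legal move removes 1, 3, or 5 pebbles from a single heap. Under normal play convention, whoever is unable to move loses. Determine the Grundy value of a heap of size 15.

G(0) = 0
G(1) = mex{0} = 1
G(2) = mex{1} = 0
G(3) = mex{0,0} = 1
G(4) = mex{1,1} = 0
G(5) = mex{0,0,0} = 1
G(6) = mex{1,1,1} = 0
G(7) = mex{0,0,0} = 1
G(8) = mex{1,1,1} = 0
G(9) = mex{0,0,0} = 1
G(10) = mex{1,1,1} = 0
G(11) = mex{0,0,0} = 1
G(12) = mex{1,1,1} = 0
G(13) = mex{0,0,0} = 1
G(14) = mex{1,1,1} = 0
G(15) = mex{0,0,0} = 1

1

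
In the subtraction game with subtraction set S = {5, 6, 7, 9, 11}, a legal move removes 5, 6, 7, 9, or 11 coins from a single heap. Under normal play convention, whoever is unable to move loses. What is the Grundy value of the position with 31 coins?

n :  0  1  2  3  4  5  6  7  8  9 10 11 12 13 14 15 16 17 18 19 20 21 22 23 24 25 26 27 28 29 30 31
G :  0  0  0  0  0  1  1  1  1  1  2  2  2  2  2  3  0  0  0  0  0  1  1  1  1  1  2  2  2  2  2  3

3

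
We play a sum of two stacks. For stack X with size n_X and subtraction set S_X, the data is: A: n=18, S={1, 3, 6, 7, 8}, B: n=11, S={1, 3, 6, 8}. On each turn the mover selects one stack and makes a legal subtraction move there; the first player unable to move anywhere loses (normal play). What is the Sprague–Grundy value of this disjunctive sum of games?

Stack A, S = {1, 3, 6, 7, 8}:
G(0) = 0
G(1) = mex{0} = 1
G(2) = mex{1} = 0
G(3) = mex{0,0} = 1
G(4) = mex{1,1} = 0
G(5) = mex{0,0} = 1
G(6) = mex{1,1,0} = 2
G(7) = mex{2,0,1,0} = 3
G(8) = mex{3,1,0,1,0} = 2
G(9) = mex{2,2,1,0,1} = 3
G(10) = mex{3,3,0,1,0} = 2
G(11) = mex{2,2,1,0,1} = 3
G(12) = mex{3,3,2,1,0} = 4
G(13) = mex{4,2,3,2,1} = 0
G(14) = mex{0,3,2,3,2} = 1
G(15) = mex{1,4,3,2,3} = 0
G(16) = mex{0,0,2,3,2} = 1
G(17) = mex{1,1,3,2,3} = 0
G(18) = mex{0,0,4,3,2} = 1
G_A(18) = 1.
Stack B, S = {1, 3, 6, 8}:
n :  0  1  2  3  4  5  6  7  8  9 10 11
G :  0  1  0  1  0  1  2  3  2  0  1  0
G_B(11) = 0.
Combined Grundy value = 1 ⊕ 0 = 1.

1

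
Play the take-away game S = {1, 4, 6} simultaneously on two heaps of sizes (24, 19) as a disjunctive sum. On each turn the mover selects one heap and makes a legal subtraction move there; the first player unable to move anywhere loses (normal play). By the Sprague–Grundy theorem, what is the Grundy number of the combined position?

0

All heaps use S = {1, 4, 6}:
G(0) = 0
G(1) = mex{0} = 1
G(2) = mex{1} = 0
G(3) = mex{0} = 1
G(4) = mex{1,0} = 2
G(5) = mex{2,1} = 0
G(6) = mex{0,0,0} = 1
G(7) = mex{1,1,1} = 0
G(8) = mex{0,2,0} = 1
G(9) = mex{1,0,1} = 2
G(10) = mex{2,1,2} = 0
G(11) = mex{0,0,0} = 1
G(12) = mex{1,1,1} = 0
G(13) = mex{0,2,0} = 1
G(14) = mex{1,0,1} = 2
G(15) = mex{2,1,2} = 0
G(16) = mex{0,0,0} = 1
G(17) = mex{1,1,1} = 0
G(18) = mex{0,2,0} = 1
G(19) = mex{1,0,1} = 2
G(20) = mex{2,1,2} = 0
G(21) = mex{0,0,0} = 1
G(22) = mex{1,1,1} = 0
G(23) = mex{0,2,0} = 1
G(24) = mex{1,0,1} = 2
Heap A: G(24) = 2.
Heap B: G(19) = 2.
Combined Grundy value = 2 ⊕ 2 = 0.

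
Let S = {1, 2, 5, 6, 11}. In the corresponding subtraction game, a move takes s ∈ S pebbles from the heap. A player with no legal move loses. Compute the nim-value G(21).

G(0) = 0
G(1) = mex{0} = 1
G(2) = mex{1,0} = 2
G(3) = mex{2,1} = 0
G(4) = mex{0,2} = 1
G(5) = mex{1,0,0} = 2
G(6) = mex{2,1,1,0} = 3
G(7) = mex{3,2,2,1} = 0
G(8) = mex{0,3,0,2} = 1
G(9) = mex{1,0,1,0} = 2
G(10) = mex{2,1,2,1} = 0
G(11) = mex{0,2,3,2,0} = 1
G(12) = mex{1,0,0,3,1} = 2
G(13) = mex{2,1,1,0,2} = 3
G(14) = mex{3,2,2,1,0} = 4
G(15) = mex{4,3,0,2,1} = 5
G(16) = mex{5,4,1,0,2} = 3
G(17) = mex{3,5,2,1,3} = 0
G(18) = mex{0,3,3,2,0} = 1
G(19) = mex{1,0,4,3,1} = 2
G(20) = mex{2,1,5,4,2} = 0
G(21) = mex{0,2,3,5,0} = 1

1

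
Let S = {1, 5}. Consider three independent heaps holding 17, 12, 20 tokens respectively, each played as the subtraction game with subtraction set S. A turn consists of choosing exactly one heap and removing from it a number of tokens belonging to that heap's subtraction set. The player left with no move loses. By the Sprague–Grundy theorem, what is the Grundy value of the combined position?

All heaps use S = {1, 5}:
G(0) = 0
G(1) = mex{0} = 1
G(2) = mex{1} = 0
G(3) = mex{0} = 1
G(4) = mex{1} = 0
G(5) = mex{0,0} = 1
G(6) = mex{1,1} = 0
G(7) = mex{0,0} = 1
G(8) = mex{1,1} = 0
G(9) = mex{0,0} = 1
G(10) = mex{1,1} = 0
G(11) = mex{0,0} = 1
G(12) = mex{1,1} = 0
G(13) = mex{0,0} = 1
G(14) = mex{1,1} = 0
G(15) = mex{0,0} = 1
G(16) = mex{1,1} = 0
G(17) = mex{0,0} = 1
G(18) = mex{1,1} = 0
G(19) = mex{0,0} = 1
G(20) = mex{1,1} = 0
Heap A: G(17) = 1.
Heap B: G(12) = 0.
Heap C: G(20) = 0.
Combined Grundy value = 1 ⊕ 0 ⊕ 0 = 1.

1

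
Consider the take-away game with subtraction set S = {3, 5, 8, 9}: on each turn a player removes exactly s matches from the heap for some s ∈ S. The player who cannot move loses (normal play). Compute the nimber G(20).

G(0) = 0
G(1) = mex{} = 0
G(2) = mex{} = 0
G(3) = mex{0} = 1
G(4) = mex{0} = 1
G(5) = mex{0,0} = 1
G(6) = mex{1,0} = 2
G(7) = mex{1,0} = 2
G(8) = mex{1,1,0} = 2
G(9) = mex{2,1,0,0} = 3
G(10) = mex{2,1,0,0} = 3
G(11) = mex{2,2,1,0} = 3
G(12) = mex{3,2,1,1} = 0
G(13) = mex{3,2,1,1} = 0
G(14) = mex{3,3,2,1} = 0
G(15) = mex{0,3,2,2} = 1
G(16) = mex{0,3,2,2} = 1
G(17) = mex{0,0,3,2} = 1
G(18) = mex{1,0,3,3} = 2
G(19) = mex{1,0,3,3} = 2
G(20) = mex{1,1,0,3} = 2

2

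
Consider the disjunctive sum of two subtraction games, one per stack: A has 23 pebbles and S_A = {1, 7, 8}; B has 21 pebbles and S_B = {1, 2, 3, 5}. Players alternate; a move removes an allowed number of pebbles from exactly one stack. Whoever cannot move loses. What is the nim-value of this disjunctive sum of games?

Stack A, S = {1, 7, 8}:
n :  0  1  2  3  4  5  6  7  8  9 10 11 12 13 14 15 16 17 18 19 20 21 22 23
G :  0  1  0  1  0  1  0  1  2  3  2  3  2  3  2  0  1  0  1  0  1  0  1  2
G_A(23) = 2.
Stack B, S = {1, 2, 3, 5}:
n :  0  1  2  3  4  5  6  7  8  9 10 11 12 13 14 15 16 17 18 19 20 21
G :  0  1  2  3  0  1  2  3  0  1  2  3  0  1  2  3  0  1  2  3  0  1
G_B(21) = 1.
Combined Grundy value = 2 ⊕ 1 = 3.

3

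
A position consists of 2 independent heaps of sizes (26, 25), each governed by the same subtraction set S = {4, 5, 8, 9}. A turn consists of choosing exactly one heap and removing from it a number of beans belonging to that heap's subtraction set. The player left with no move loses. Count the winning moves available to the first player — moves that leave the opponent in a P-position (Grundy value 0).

All heaps use S = {4, 5, 8, 9}:
n :  0  1  2  3  4  5  6  7  8  9 10 11 12 13 14 15 16 17 18 19 20 21 22 23 24 25 26
G :  0  0  0  0  1  1  1  1  2  2  2  2  3  0  0  0  0  1  1  1  1  2  2  2  2  3  0
Heap A: G(26) = 0.
Heap B: G(25) = 3.
Combined Grundy value = 0 ⊕ 3 = 3.
A winning move leaves total XOR = 0, i.e. changes one component's Grundy value g to g ⊕ X where X is the current total.
Heap A: need g' = 0⊕3 = 3. Options: 26−4→G=2, 26−5→G=2, 26−8→G=1, 26−9→G=1. Hits: 0.
Heap B: need g' = 3⊕3 = 0. Options: 25−4→G=2, 25−5→G=1, 25−8→G=1, 25−9→G=0. Hits: 1.

1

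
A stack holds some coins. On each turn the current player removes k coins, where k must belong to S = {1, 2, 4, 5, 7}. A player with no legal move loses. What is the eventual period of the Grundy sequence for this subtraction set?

3

n :  0  1  2  3  4  5  6  7  8  9 10 11 12 13 14
G :  0  1  2  0  1  2  0  1  2  0  1  2  0  1  2
G(n+3) = G(n) holds for n = 0,…,6 (a full window of length max(S) = 7), so the sequence is purely periodic with period 3.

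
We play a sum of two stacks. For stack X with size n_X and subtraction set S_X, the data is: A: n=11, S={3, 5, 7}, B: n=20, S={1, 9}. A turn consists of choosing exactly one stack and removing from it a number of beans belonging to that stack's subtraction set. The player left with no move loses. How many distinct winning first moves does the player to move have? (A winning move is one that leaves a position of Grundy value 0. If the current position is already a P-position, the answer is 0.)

Stack A, S = {3, 5, 7}:
n :  0  1  2  3  4  5  6  7  8  9 10 11
G :  0  0  0  1  1  1  2  2  2  3  0  0
G_A(11) = 0.
Stack B, S = {1, 9}:
n :  0  1  2  3  4  5  6  7  8  9 10 11 12 13 14 15 16 17 18 19 20
G :  0  1  0  1  0  1  0  1  0  1  0  1  0  1  0  1  0  1  0  1  0
G_B(20) = 0.
Combined Grundy value = 0 ⊕ 0 = 0.
A winning move leaves total XOR = 0, i.e. changes one component's Grundy value g to g ⊕ X where X is the current total.
Stack A: target g' = 0⊕0 = 0, but every legal move changes the Grundy value (mex property), so 0 moves.
Stack B: target g' = 0⊕0 = 0, but every legal move changes the Grundy value (mex property), so 0 moves.

0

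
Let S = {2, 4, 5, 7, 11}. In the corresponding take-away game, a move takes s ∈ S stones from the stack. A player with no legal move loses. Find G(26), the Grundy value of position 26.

n :  0  1  2  3  4  5  6  7  8  9 10 11 12 13 14 15 16 17 18 19 20 21 22 23 24 25 26
G :  0  0  1  1  2  2  3  3  4  0  0  1  1  2  2  3  3  4  0  0  1  1  2  2  3  3  4

4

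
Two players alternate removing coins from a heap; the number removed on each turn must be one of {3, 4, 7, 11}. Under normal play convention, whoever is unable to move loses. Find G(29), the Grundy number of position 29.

G(0) = 0
G(1) = mex{} = 0
G(2) = mex{} = 0
G(3) = mex{0} = 1
G(4) = mex{0,0} = 1
G(5) = mex{0,0} = 1
G(6) = mex{1,0} = 2
G(7) = mex{1,1,0} = 2
G(8) = mex{1,1,0} = 2
G(9) = mex{2,1,0} = 3
G(10) = mex{2,2,1} = 0
G(11) = mex{2,2,1,0} = 3
G(12) = mex{3,2,1,0} = 4
G(13) = mex{0,3,2,0} = 1
G(14) = mex{3,0,2,1} = 4
G(15) = mex{4,3,2,1} = 0
G(16) = mex{1,4,3,1} = 0
G(17) = mex{4,1,0,2} = 3
G(18) = mex{0,4,3,2} = 1
G(19) = mex{0,0,4,2} = 1
G(20) = mex{3,0,1,3} = 2
G(21) = mex{1,3,4,0} = 2
G(22) = mex{1,1,0,3} = 2
G(23) = mex{2,1,0,4} = 3
G(24) = mex{2,2,3,1} = 0
G(25) = mex{2,2,1,4} = 0
G(26) = mex{3,2,1,0} = 4
G(27) = mex{0,3,2,0} = 1
G(28) = mex{0,0,2,3} = 1
G(29) = mex{4,0,2,1} = 3

3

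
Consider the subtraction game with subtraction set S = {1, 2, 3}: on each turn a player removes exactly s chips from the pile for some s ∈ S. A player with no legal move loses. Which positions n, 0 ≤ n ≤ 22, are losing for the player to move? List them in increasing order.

G(0) = 0
G(1) = mex{0} = 1
G(2) = mex{1,0} = 2
G(3) = mex{2,1,0} = 3
G(4) = mex{3,2,1} = 0
G(5) = mex{0,3,2} = 1
G(6) = mex{1,0,3} = 2
G(7) = mex{2,1,0} = 3
G(8) = mex{3,2,1} = 0
G(9) = mex{0,3,2} = 1
G(10) = mex{1,0,3} = 2
G(11) = mex{2,1,0} = 3
G(12) = mex{3,2,1} = 0
G(13) = mex{0,3,2} = 1
G(14) = mex{1,0,3} = 2
G(15) = mex{2,1,0} = 3
G(16) = mex{3,2,1} = 0
G(17) = mex{0,3,2} = 1
G(18) = mex{1,0,3} = 2
G(19) = mex{2,1,0} = 3
G(20) = mex{3,2,1} = 0
G(21) = mex{0,3,2} = 1
G(22) = mex{1,0,3} = 2
P-positions are exactly the n with G(n) = 0.

0, 4, 8, 12, 16, 20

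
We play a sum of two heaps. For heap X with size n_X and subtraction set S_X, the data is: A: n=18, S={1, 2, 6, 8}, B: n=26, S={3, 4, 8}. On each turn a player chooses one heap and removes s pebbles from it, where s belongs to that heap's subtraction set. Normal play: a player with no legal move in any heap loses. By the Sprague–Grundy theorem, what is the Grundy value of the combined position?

1

Heap A, S = {1, 2, 6, 8}:
G(0) = 0
G(1) = mex{0} = 1
G(2) = mex{1,0} = 2
G(3) = mex{2,1} = 0
G(4) = mex{0,2} = 1
G(5) = mex{1,0} = 2
G(6) = mex{2,1,0} = 3
G(7) = mex{3,2,1} = 0
G(8) = mex{0,3,2,0} = 1
G(9) = mex{1,0,0,1} = 2
G(10) = mex{2,1,1,2} = 0
G(11) = mex{0,2,2,0} = 1
G(12) = mex{1,0,3,1} = 2
G(13) = mex{2,1,0,2} = 3
G(14) = mex{3,2,1,3} = 0
G(15) = mex{0,3,2,0} = 1
G(16) = mex{1,0,0,1} = 2
G(17) = mex{2,1,1,2} = 0
G(18) = mex{0,2,2,0} = 1
G_A(18) = 1.
Heap B, S = {3, 4, 8}:
G(0) = 0
G(1) = mex{} = 0
G(2) = mex{} = 0
G(3) = mex{0} = 1
G(4) = mex{0,0} = 1
G(5) = mex{0,0} = 1
G(6) = mex{1,0} = 2
G(7) = mex{1,1} = 0
G(8) = mex{1,1,0} = 2
G(9) = mex{2,1,0} = 3
G(10) = mex{0,2,0} = 1
G(11) = mex{2,0,1} = 3
G(12) = mex{3,2,1} = 0
G(13) = mex{1,3,1} = 0
G(14) = mex{3,1,2} = 0
G(15) = mex{0,3,0} = 1
G(16) = mex{0,0,2} = 1
G(17) = mex{0,0,3} = 1
G(18) = mex{1,0,1} = 2
G(19) = mex{1,1,3} = 0
G(20) = mex{1,1,0} = 2
G(21) = mex{2,1,0} = 3
G(22) = mex{0,2,0} = 1
G(23) = mex{2,0,1} = 3
G(24) = mex{3,2,1} = 0
G(25) = mex{1,3,1} = 0
G(26) = mex{3,1,2} = 0
G_B(26) = 0.
Combined Grundy value = 1 ⊕ 0 = 1.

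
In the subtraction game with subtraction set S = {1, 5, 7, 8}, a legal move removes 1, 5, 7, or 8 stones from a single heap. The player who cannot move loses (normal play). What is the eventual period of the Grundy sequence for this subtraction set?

15

n :  0  1  2  3  4  5  6  7  8  9 10 11 12 13 14 15 16 17 18 19 20 21 22 23 24 25 26 27 28 29 30 31
G :  0  1  0  1  0  1  0  1  2  3  2  3  2  3  2  0  1  0  1  0  1  0  1  2  3  2  3  2  3  2  0  1
G(n+15) = G(n) holds for n = 0,…,7 (a full window of length max(S) = 8), so the sequence is purely periodic with period 15.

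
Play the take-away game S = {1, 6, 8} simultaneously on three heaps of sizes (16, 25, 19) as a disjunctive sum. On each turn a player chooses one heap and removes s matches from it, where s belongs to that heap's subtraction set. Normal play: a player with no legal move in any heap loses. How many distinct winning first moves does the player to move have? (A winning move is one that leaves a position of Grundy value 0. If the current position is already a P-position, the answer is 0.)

8

All heaps use S = {1, 6, 8}:
G(0) = 0
G(1) = mex{0} = 1
G(2) = mex{1} = 0
G(3) = mex{0} = 1
G(4) = mex{1} = 0
G(5) = mex{0} = 1
G(6) = mex{1,0} = 2
G(7) = mex{2,1} = 0
G(8) = mex{0,0,0} = 1
G(9) = mex{1,1,1} = 0
G(10) = mex{0,0,0} = 1
G(11) = mex{1,1,1} = 0
G(12) = mex{0,2,0} = 1
G(13) = mex{1,0,1} = 2
G(14) = mex{2,1,2} = 0
G(15) = mex{0,0,0} = 1
G(16) = mex{1,1,1} = 0
G(17) = mex{0,0,0} = 1
G(18) = mex{1,1,1} = 0
G(19) = mex{0,2,0} = 1
G(20) = mex{1,0,1} = 2
G(21) = mex{2,1,2} = 0
G(22) = mex{0,0,0} = 1
G(23) = mex{1,1,1} = 0
G(24) = mex{0,0,0} = 1
G(25) = mex{1,1,1} = 0
Heap A: G(16) = 0.
Heap B: G(25) = 0.
Heap C: G(19) = 1.
Combined Grundy value = 0 ⊕ 0 ⊕ 1 = 1.
A winning move leaves total XOR = 0, i.e. changes one component's Grundy value g to g ⊕ X where X is the current total.
Heap A: need g' = 0⊕1 = 1. Options: 16−1→G=1, 16−6→G=1, 16−8→G=1. Hits: 3.
Heap B: need g' = 0⊕1 = 1. Options: 25−1→G=1, 25−6→G=1, 25−8→G=1. Hits: 3.
Heap C: need g' = 1⊕1 = 0. Options: 19−1→G=0, 19−6→G=2, 19−8→G=0. Hits: 2.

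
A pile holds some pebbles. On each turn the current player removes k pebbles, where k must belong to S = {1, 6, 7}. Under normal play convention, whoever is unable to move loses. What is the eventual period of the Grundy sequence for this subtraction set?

12

n :  0  1  2  3  4  5  6  7  8  9 10 11 12 13 14 15 16 17 18 19 20 21 22 23 24 25
G :  0  1  0  1  0  1  2  3  2  3  2  3  0  1  0  1  0  1  2  3  2  3  2  3  0  1
G(n+12) = G(n) holds for n = 0,…,6 (a full window of length max(S) = 7), so the sequence is purely periodic with period 12.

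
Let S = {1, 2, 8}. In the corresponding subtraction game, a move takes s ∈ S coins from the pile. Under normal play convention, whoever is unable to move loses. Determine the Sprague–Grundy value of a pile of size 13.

1

n :  0  1  2  3  4  5  6  7  8  9 10 11 12 13
G :  0  1  2  0  1  2  0  1  2  0  1  2  0  1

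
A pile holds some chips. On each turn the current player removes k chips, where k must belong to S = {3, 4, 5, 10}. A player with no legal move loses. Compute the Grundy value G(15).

0

n :  0  1  2  3  4  5  6  7  8  9 10 11 12 13 14 15
G :  0  0  0  1  1  1  2  2  0  0  3  1  1  2  2  0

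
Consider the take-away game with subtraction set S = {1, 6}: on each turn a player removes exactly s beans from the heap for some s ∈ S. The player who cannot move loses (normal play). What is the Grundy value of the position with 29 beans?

1

n :  0  1  2  3  4  5  6  7  8  9 10 11 12 13 14 15 16 17 18 19 20 21 22 23 24 25 26 27 28 29
G :  0  1  0  1  0  1  2  0  1  0  1  0  1  2  0  1  0  1  0  1  2  0  1  0  1  0  1  2  0  1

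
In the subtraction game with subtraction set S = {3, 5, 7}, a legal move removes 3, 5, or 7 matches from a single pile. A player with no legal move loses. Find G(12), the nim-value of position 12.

n :  0  1  2  3  4  5  6  7  8  9 10 11 12
G :  0  0  0  1  1  1  2  2  2  3  0  0  0

0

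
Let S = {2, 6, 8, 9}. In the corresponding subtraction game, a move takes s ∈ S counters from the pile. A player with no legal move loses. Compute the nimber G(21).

1

G(0) = 0
G(1) = mex{} = 0
G(2) = mex{0} = 1
G(3) = mex{0} = 1
G(4) = mex{1} = 0
G(5) = mex{1} = 0
G(6) = mex{0,0} = 1
G(7) = mex{0,0} = 1
G(8) = mex{1,1,0} = 2
G(9) = mex{1,1,0,0} = 2
G(10) = mex{2,0,1,0} = 3
G(11) = mex{2,0,1,1} = 3
G(12) = mex{3,1,0,1} = 2
G(13) = mex{3,1,0,0} = 2
G(14) = mex{2,2,1,0} = 3
G(15) = mex{2,2,1,1} = 0
G(16) = mex{3,3,2,1} = 0
G(17) = mex{0,3,2,2} = 1
G(18) = mex{0,2,3,2} = 1
G(19) = mex{1,2,3,3} = 0
G(20) = mex{1,3,2,3} = 0
G(21) = mex{0,0,2,2} = 1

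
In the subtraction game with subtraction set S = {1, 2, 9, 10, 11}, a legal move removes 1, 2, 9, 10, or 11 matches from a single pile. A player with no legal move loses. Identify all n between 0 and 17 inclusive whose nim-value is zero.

0, 3, 6

n :  0  1  2  3  4  5  6  7  8  9 10 11 12 13 14 15 16 17
G :  0  1  2  0  1  2  0  1  2  3  4  5  3  4  5  3  4  5
P-positions are exactly the n with G(n) = 0.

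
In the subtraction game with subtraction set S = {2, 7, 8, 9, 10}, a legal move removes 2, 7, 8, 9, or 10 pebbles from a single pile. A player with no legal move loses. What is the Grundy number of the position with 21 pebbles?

n :  0  1  2  3  4  5  6  7  8  9 10 11 12 13 14 15 16 17 18 19 20 21
G :  0  0  1  1  0  0  1  1  2  2  3  3  2  2  3  3  0  0  1  1  0  0

0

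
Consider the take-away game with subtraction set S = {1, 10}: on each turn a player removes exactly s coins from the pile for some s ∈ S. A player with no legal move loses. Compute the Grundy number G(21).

2

n :  0  1  2  3  4  5  6  7  8  9 10 11 12 13 14 15 16 17 18 19 20 21
G :  0  1  0  1  0  1  0  1  0  1  2  0  1  0  1  0  1  0  1  0  1  2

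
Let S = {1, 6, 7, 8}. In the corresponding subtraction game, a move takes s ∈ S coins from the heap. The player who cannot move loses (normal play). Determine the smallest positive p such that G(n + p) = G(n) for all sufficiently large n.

n :  0  1  2  3  4  5  6  7  8  9 10 11 12 13 14 15 16 17 18 19 20 21 22 23 24 25 26 27
G :  0  1  0  1  0  1  2  3  2  3  2  3  4  0  1  0  1  0  1  2  3  2  3  2  3  4  0  1
G(n+13) = G(n) holds for n = 0,…,7 (a full window of length max(S) = 8), so the sequence is purely periodic with period 13.

13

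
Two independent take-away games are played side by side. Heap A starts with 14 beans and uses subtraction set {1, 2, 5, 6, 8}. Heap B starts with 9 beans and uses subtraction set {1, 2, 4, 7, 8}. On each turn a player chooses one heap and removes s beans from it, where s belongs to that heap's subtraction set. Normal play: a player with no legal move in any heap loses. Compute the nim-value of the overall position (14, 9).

Heap A, S = {1, 2, 5, 6, 8}:
n :  0  1  2  3  4  5  6  7  8  9 10 11 12 13 14
G :  0  1  2  0  1  2  3  0  1  2  0  1  2  3  0
G_A(14) = 0.
Heap B, S = {1, 2, 4, 7, 8}:
G(0) = 0
G(1) = mex{0} = 1
G(2) = mex{1,0} = 2
G(3) = mex{2,1} = 0
G(4) = mex{0,2,0} = 1
G(5) = mex{1,0,1} = 2
G(6) = mex{2,1,2} = 0
G(7) = mex{0,2,0,0} = 1
G(8) = mex{1,0,1,1,0} = 2
G(9) = mex{2,1,2,2,1} = 0
G_B(9) = 0.
Combined Grundy value = 0 ⊕ 0 = 0.

0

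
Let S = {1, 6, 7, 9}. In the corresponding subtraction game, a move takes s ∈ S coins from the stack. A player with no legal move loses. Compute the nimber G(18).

2

G(0) = 0
G(1) = mex{0} = 1
G(2) = mex{1} = 0
G(3) = mex{0} = 1
G(4) = mex{1} = 0
G(5) = mex{0} = 1
G(6) = mex{1,0} = 2
G(7) = mex{2,1,0} = 3
G(8) = mex{3,0,1} = 2
G(9) = mex{2,1,0,0} = 3
G(10) = mex{3,0,1,1} = 2
G(11) = mex{2,1,0,0} = 3
G(12) = mex{3,2,1,1} = 0
G(13) = mex{0,3,2,0} = 1
G(14) = mex{1,2,3,1} = 0
G(15) = mex{0,3,2,2} = 1
G(16) = mex{1,2,3,3} = 0
G(17) = mex{0,3,2,2} = 1
G(18) = mex{1,0,3,3} = 2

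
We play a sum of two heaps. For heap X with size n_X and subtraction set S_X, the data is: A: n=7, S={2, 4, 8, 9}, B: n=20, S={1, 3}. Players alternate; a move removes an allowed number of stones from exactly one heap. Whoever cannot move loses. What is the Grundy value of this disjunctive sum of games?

0

Heap A, S = {2, 4, 8, 9}:
G(0) = 0
G(1) = mex{} = 0
G(2) = mex{0} = 1
G(3) = mex{0} = 1
G(4) = mex{1,0} = 2
G(5) = mex{1,0} = 2
G(6) = mex{2,1} = 0
G(7) = mex{2,1} = 0
G_A(7) = 0.
Heap B, S = {1, 3}:
G(0) = 0
G(1) = mex{0} = 1
G(2) = mex{1} = 0
G(3) = mex{0,0} = 1
G(4) = mex{1,1} = 0
G(5) = mex{0,0} = 1
G(6) = mex{1,1} = 0
G(7) = mex{0,0} = 1
G(8) = mex{1,1} = 0
G(9) = mex{0,0} = 1
G(10) = mex{1,1} = 0
G(11) = mex{0,0} = 1
G(12) = mex{1,1} = 0
G(13) = mex{0,0} = 1
G(14) = mex{1,1} = 0
G(15) = mex{0,0} = 1
G(16) = mex{1,1} = 0
G(17) = mex{0,0} = 1
G(18) = mex{1,1} = 0
G(19) = mex{0,0} = 1
G(20) = mex{1,1} = 0
G_B(20) = 0.
Combined Grundy value = 0 ⊕ 0 = 0.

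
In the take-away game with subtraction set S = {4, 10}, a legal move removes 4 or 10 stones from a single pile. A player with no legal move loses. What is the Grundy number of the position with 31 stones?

0

G(0) = 0
G(1) = mex{} = 0
G(2) = mex{} = 0
G(3) = mex{} = 0
G(4) = mex{0} = 1
G(5) = mex{0} = 1
G(6) = mex{0} = 1
G(7) = mex{0} = 1
G(8) = mex{1} = 0
G(9) = mex{1} = 0
G(10) = mex{1,0} = 2
G(11) = mex{1,0} = 2
G(12) = mex{0,0} = 1
G(13) = mex{0,0} = 1
G(14) = mex{2,1} = 0
G(15) = mex{2,1} = 0
G(16) = mex{1,1} = 0
G(17) = mex{1,1} = 0
G(18) = mex{0,0} = 1
G(19) = mex{0,0} = 1
G(20) = mex{0,2} = 1
G(21) = mex{0,2} = 1
G(22) = mex{1,1} = 0
G(23) = mex{1,1} = 0
G(24) = mex{1,0} = 2
G(25) = mex{1,0} = 2
G(26) = mex{0,0} = 1
G(27) = mex{0,0} = 1
G(28) = mex{2,1} = 0
G(29) = mex{2,1} = 0
G(30) = mex{1,1} = 0
G(31) = mex{1,1} = 0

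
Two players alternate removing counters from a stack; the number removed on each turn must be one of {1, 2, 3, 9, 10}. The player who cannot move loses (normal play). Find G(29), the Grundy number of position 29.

1

n :  0  1  2  3  4  5  6  7  8  9 10 11 12 13 14 15 16 17 18 19 20 21 22 23 24 25 26 27 28 29
G :  0  1  2  3  0  1  2  3  0  1  2  3  0  1  2  3  0  1  2  3  0  1  2  3  0  1  2  3  0  1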